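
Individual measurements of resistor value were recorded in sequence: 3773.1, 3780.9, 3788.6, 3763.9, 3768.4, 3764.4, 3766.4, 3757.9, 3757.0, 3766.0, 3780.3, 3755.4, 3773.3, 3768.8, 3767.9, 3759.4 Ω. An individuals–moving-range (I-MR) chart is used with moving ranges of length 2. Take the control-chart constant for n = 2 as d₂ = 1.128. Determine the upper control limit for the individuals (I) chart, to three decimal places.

3793.072

X̄ = (3773.1 + 3780.9 + 3788.6 + 3763.9 + 3768.4 + 3764.4 + 3766.4 + 3757.9 + 3757.0 + 3766.0 + 3780.3 + 3755.4 + 3773.3 + 3768.8 + 3767.9 + 3759.4) / 16 = 3768.2313
Moving ranges: 7.8, 7.7, 24.7, 4.5, 4.0, 2.0, 8.5, 0.9, 9.0, 14.3, 24.9, 17.9, 4.5, 0.9, 8.5; M̄R̄ = 140.1000 / 15 = 9.3400
UCL = X̄ + 3·M̄R̄/d₂ = 3768.2313 + 3 × 9.3400 / 1.128 = 3793.0717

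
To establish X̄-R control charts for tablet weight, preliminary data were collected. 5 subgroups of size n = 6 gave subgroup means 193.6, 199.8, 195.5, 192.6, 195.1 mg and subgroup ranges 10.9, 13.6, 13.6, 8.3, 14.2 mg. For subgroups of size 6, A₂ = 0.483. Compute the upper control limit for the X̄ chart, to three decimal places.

X̄̄ = (193.6 + 199.8 + 195.5 + 192.6 + 195.1) / 5 = 976.6000 / 5 = 195.3200
R̄ = (10.9 + 13.6 + 13.6 + 8.3 + 14.2) / 5 = 60.6000 / 5 = 12.1200
UCL = X̄̄ + A₂·R̄ = 195.3200 + 0.483 × 12.1200 = 201.1740

201.174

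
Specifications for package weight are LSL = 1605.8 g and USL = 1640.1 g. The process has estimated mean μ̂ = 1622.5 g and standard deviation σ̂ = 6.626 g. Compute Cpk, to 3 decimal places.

Cpu = (USL − μ̂) / (3σ̂) = (1640.1 − 1622.5) / (3 × 6.626) = 0.8854; Cpl = (μ̂ − LSL) / (3σ̂) = (1622.5 − 1605.8) / (3 × 6.626) = 0.8401; Cpk = min(Cpu, Cpl) = 0.8401

0.840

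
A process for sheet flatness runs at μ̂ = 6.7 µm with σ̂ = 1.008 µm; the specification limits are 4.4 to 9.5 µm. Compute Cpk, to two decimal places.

0.76

Cpu = (USL − μ̂) / (3σ̂) = (9.5 − 6.7) / (3 × 1.008) = 0.9259; Cpl = (μ̂ − LSL) / (3σ̂) = (6.7 − 4.4) / (3 × 1.008) = 0.7606; Cpk = min(Cpu, Cpl) = 0.7606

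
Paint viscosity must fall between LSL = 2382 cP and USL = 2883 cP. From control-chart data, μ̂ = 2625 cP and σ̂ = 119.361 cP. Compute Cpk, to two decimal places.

Cpu = (USL − μ̂) / (3σ̂) = (2883 − 2625) / (3 × 119.361) = 0.7205; Cpl = (μ̂ − LSL) / (3σ̂) = (2625 − 2382) / (3 × 119.361) = 0.6786; Cpk = min(Cpu, Cpl) = 0.6786

0.68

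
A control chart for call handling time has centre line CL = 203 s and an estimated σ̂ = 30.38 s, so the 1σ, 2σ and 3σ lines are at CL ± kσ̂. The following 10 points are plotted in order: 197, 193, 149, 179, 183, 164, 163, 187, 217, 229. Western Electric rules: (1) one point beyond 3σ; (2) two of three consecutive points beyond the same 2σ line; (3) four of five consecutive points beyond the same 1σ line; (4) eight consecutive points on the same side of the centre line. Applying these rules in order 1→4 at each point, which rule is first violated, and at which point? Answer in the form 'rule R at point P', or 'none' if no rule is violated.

Zone of each point (C = within 1σ̂, B = 1σ̂–2σ̂, A = 2σ̂–3σ̂, * = beyond 3σ̂; sign = side of CL): 1:-C, 2:-C, 3:-B, 4:-C, 5:-C, 6:-B, 7:-B, 8:-C, 9:+C, 10:+C
Rule 4 (eight consecutive points on the same side of the centre line) is satisfied at point 8.

rule 4 at point 8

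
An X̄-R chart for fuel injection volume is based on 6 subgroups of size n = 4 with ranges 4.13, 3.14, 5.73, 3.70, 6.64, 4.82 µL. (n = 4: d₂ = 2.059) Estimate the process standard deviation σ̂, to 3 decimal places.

2.279

R̄ = (4.13 + 3.14 + 5.73 + 3.70 + 6.64 + 4.82) / 6 = 4.6933
σ̂ = R̄ / d₂ = 4.6933 / 2.059 = 2.2794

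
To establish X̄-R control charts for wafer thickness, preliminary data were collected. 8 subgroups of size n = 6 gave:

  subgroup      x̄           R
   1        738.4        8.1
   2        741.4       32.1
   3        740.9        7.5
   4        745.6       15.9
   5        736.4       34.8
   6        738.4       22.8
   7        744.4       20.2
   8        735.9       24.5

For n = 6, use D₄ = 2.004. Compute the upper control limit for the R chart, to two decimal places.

R̄ = (8.1 + 32.1 + 7.5 + 15.9 + 34.8 + 22.8 + 20.2 + 24.5) / 8 = 165.9000 / 8 = 20.7375
UCL_R = D₄·R̄ = 2.004 × 20.7375 = 41.5579

41.56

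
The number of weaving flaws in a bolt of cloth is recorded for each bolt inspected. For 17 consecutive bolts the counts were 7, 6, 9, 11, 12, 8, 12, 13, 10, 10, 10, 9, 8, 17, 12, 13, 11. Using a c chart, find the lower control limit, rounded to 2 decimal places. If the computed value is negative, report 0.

c̄ = (7 + 6 + 9 + 11 + 12 + 8 + 12 + 13 + 10 + 10 + 10 + 9 + 8 + 17 + 12 + 13 + 11) / 17 = 178 / 17 = 10.4706
LCL = c̄ − 3√c̄ = 10.4706 − 3 × 3.2358 = 0.7631

0.76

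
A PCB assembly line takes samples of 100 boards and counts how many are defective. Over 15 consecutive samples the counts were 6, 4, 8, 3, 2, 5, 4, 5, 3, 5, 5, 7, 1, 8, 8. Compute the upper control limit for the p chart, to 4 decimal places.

p̄ = Σdᵢ / (k·n) = 74 / (15 × 100) = 0.04933
UCL = p̄ + 3·√(p̄(1−p̄)/n) = 0.04933 + 3 × √(0.04933×0.95067/100) = 0.04933 + 3 × 0.02166 = 0.11430

0.1143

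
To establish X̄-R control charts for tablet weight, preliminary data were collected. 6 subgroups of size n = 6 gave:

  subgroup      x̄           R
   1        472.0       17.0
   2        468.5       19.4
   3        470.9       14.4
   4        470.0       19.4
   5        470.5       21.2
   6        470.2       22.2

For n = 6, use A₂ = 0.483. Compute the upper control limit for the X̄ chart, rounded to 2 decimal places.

479.49

X̄̄ = (472.0 + 468.5 + 470.9 + 470.0 + 470.5 + 470.2) / 6 = 2822.1000 / 6 = 470.3500
R̄ = (17.0 + 19.4 + 14.4 + 19.4 + 21.2 + 22.2) / 6 = 113.6000 / 6 = 18.9333
UCL = X̄̄ + A₂·R̄ = 470.3500 + 0.483 × 18.9333 = 479.4948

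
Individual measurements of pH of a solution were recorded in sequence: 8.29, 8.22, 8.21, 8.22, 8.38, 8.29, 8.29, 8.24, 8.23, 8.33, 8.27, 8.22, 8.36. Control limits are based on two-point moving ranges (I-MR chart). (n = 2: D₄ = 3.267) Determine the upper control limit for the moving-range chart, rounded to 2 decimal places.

Moving ranges: 0.07, 0.01, 0.01, 0.16, 0.09, 0.00, 0.05, 0.01, 0.10, 0.06, 0.05, 0.14; M̄R̄ = 0.7500 / 12 = 0.0625
UCL_MR = D₄·M̄R̄ = 3.267 × 0.0625 = 0.2042

0.20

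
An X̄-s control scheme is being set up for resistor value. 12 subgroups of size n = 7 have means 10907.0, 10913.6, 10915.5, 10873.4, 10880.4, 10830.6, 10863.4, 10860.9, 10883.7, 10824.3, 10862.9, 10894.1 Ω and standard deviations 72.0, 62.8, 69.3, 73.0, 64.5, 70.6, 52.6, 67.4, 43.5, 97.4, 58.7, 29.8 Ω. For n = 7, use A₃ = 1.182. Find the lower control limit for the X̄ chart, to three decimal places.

10800.799

X̄̄ = (10907.0 + 10913.6 + 10915.5 + 10873.4 + 10880.4 + 10830.6 + 10863.4 + 10860.9 + 10883.7 + 10824.3 + 10862.9 + 10894.1) / 12 = 10875.8167
s̄ = (72.0 + 62.8 + 69.3 + 73.0 + 64.5 + 70.6 + 52.6 + 67.4 + 43.5 + 97.4 + 58.7 + 29.8) / 12 = 63.4667
LCL = X̄̄ − A₃·s̄ = 10875.8167 − 1.182 × 63.4667 = 10800.7991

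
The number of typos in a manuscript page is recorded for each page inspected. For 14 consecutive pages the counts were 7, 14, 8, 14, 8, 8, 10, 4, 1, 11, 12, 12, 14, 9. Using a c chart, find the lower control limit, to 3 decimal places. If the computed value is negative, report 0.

0.217

c̄ = (7 + 14 + 8 + 14 + 8 + 8 + 10 + 4 + 1 + 11 + 12 + 12 + 14 + 9) / 14 = 132 / 14 = 9.4286
LCL = c̄ − 3√c̄ = 9.4286 − 3 × 3.0706 = 0.2168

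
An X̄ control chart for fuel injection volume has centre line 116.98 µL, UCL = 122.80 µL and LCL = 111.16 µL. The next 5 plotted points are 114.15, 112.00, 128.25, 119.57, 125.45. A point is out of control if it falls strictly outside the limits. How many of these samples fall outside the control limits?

2

Compare each point to [111.16, 122.80]: sample 3 = 128.25 > UCL; sample 5 = 125.45 > UCL.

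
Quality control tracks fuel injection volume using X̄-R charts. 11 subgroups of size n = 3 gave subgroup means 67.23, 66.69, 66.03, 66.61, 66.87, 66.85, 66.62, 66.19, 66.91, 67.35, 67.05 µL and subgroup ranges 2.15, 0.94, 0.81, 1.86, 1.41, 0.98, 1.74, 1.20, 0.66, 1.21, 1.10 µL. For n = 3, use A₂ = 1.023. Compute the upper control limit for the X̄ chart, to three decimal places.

X̄̄ = (67.23 + 66.69 + 66.03 + 66.61 + 66.87 + 66.85 + 66.62 + 66.19 + 66.91 + 67.35 + 67.05) / 11 = 734.4000 / 11 = 66.7636
R̄ = (2.15 + 0.94 + 0.81 + 1.86 + 1.41 + 0.98 + 1.74 + 1.20 + 0.66 + 1.21 + 1.10) / 11 = 14.0600 / 11 = 1.2782
UCL = X̄̄ + A₂·R̄ = 66.7636 + 1.023 × 1.2782 = 68.0712

68.071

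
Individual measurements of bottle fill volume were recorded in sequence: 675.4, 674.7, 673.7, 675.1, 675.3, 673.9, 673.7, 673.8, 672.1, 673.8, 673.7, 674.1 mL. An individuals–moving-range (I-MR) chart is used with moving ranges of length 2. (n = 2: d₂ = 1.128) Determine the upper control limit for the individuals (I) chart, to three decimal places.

X̄ = (675.4 + 674.7 + 673.7 + 675.1 + 675.3 + 673.9 + 673.7 + 673.8 + 672.1 + 673.8 + 673.7 + 674.1) / 12 = 674.1083
Moving ranges: 0.7, 1.0, 1.4, 0.2, 1.4, 0.2, 0.1, 1.7, 1.7, 0.1, 0.4; M̄R̄ = 8.9000 / 11 = 0.8091
UCL = X̄ + 3·M̄R̄/d₂ = 674.1083 + 3 × 0.8091 / 1.128 = 676.2602

676.260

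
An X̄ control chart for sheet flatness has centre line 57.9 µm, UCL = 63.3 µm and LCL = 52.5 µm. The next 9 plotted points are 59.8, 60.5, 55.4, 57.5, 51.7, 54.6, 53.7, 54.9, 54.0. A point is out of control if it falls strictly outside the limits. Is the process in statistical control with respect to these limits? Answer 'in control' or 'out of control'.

Compare each point to [52.5, 63.3]: sample 5 = 51.7 < LCL.

out of control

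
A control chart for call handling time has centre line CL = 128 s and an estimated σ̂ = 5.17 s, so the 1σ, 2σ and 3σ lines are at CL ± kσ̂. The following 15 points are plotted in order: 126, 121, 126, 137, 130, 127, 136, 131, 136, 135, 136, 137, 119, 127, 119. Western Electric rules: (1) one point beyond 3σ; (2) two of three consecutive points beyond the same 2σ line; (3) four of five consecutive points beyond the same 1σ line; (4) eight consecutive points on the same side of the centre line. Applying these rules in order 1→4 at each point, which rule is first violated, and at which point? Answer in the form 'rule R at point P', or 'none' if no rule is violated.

rule 3 at point 11

Zone of each point (C = within 1σ̂, B = 1σ̂–2σ̂, A = 2σ̂–3σ̂, * = beyond 3σ̂; sign = side of CL): 1:-C, 2:-B, 3:-C, 4:+B, 5:+C, 6:-C, 7:+B, 8:+C, 9:+B, 10:+B, 11:+B, 12:+B, 13:-B, 14:-C, 15:-B
Rule 3 (four of five consecutive points beyond the same 1σ limit) is satisfied at point 11.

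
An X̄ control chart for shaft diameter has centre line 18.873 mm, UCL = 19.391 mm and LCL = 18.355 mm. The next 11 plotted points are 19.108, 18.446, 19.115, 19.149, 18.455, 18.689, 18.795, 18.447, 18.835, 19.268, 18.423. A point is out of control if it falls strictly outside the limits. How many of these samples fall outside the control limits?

0

All 11 points lie within [18.355, 19.391].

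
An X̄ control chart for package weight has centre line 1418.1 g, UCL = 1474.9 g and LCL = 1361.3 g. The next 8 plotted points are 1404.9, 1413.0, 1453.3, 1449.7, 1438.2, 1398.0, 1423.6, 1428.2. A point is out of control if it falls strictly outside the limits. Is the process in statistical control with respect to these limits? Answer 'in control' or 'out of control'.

in control

All 8 points lie within [1361.3, 1474.9].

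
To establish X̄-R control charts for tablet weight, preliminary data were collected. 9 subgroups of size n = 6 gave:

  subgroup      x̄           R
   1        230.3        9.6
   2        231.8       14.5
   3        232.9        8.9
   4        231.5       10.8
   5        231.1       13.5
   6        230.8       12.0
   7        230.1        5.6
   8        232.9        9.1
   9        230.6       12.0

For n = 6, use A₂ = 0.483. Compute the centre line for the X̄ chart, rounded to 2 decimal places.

X̄̄ = (230.3 + 231.8 + 232.9 + 231.5 + 231.1 + 230.8 + 230.1 + 232.9 + 230.6) / 9 = 2082.0000 / 9 = 231.3333
CL = X̄̄ = 231.3333

231.33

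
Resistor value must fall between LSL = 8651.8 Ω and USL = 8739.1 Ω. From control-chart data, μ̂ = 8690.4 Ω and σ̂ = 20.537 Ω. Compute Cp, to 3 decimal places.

0.708

Cp = (USL − LSL) / (6σ̂) = (8739.1 − 8651.8) / (6 × 20.537) = 87.3000 / 123.2220 = 0.7085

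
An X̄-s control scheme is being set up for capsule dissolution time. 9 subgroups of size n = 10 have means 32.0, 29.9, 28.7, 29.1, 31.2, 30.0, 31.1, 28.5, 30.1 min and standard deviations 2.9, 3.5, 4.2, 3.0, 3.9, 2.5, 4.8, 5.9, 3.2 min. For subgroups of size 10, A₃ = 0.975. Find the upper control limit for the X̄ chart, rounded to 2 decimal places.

33.74

X̄̄ = (32.0 + 29.9 + 28.7 + 29.1 + 31.2 + 30.0 + 31.1 + 28.5 + 30.1) / 9 = 30.0667
s̄ = (2.9 + 3.5 + 4.2 + 3.0 + 3.9 + 2.5 + 4.8 + 5.9 + 3.2) / 9 = 3.7667
UCL = X̄̄ + A₃·s̄ = 30.0667 + 0.975 × 3.7667 = 33.7392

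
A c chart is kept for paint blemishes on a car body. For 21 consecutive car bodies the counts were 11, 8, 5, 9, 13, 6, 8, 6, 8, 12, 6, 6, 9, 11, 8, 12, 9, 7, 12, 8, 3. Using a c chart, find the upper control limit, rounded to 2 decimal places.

17.14

c̄ = (11 + 8 + 5 + 9 + 13 + 6 + 8 + 6 + 8 + 12 + 6 + 6 + 9 + 11 + 8 + 12 + 9 + 7 + 12 + 8 + 3) / 21 = 177 / 21 = 8.4286
UCL = c̄ + 3√c̄ = 8.4286 + 3 × √8.4286 = 8.4286 + 3 × 2.9032 = 17.1382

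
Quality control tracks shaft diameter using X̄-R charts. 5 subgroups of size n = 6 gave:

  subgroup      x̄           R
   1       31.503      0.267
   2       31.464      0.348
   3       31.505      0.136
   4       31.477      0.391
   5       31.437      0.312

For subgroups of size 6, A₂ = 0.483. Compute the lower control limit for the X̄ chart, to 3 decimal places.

X̄̄ = (31.503 + 31.464 + 31.505 + 31.477 + 31.437) / 5 = 157.3860 / 5 = 31.4772
R̄ = (0.267 + 0.348 + 0.136 + 0.391 + 0.312) / 5 = 1.4540 / 5 = 0.2908
LCL = X̄̄ − A₂·R̄ = 31.4772 − 0.483 × 0.2908 = 31.3367

31.337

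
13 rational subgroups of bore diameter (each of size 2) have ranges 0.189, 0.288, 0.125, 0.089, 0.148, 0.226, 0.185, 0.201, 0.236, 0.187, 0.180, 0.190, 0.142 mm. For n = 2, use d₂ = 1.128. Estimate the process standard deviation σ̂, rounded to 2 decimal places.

R̄ = (0.189 + 0.288 + 0.125 + 0.089 + 0.148 + 0.226 + 0.185 + 0.201 + 0.236 + 0.187 + 0.180 + 0.190 + 0.142) / 13 = 0.1835
σ̂ = R̄ / d₂ = 0.1835 / 1.128 = 0.1627

0.16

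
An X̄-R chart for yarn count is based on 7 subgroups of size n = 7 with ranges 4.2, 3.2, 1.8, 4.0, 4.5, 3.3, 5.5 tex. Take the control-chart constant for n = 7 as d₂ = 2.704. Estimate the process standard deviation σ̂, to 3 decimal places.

1.400

R̄ = (4.2 + 3.2 + 1.8 + 4.0 + 4.5 + 3.3 + 5.5) / 7 = 3.7857
σ̂ = R̄ / d₂ = 3.7857 / 2.704 = 1.4000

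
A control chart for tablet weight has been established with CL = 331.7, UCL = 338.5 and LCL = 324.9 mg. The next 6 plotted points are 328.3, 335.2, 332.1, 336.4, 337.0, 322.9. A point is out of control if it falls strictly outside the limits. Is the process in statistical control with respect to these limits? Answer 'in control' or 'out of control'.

out of control

Compare each point to [324.9, 338.5]: sample 6 = 322.9 < LCL.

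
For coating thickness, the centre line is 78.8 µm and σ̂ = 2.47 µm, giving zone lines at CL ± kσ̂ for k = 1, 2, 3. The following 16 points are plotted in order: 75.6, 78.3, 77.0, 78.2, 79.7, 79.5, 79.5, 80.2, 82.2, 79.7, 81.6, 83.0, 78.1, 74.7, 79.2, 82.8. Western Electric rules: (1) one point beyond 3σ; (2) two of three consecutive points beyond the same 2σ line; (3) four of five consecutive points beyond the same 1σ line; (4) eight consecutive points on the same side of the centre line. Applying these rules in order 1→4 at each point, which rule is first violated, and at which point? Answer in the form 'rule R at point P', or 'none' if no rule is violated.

rule 4 at point 12

Zone of each point (C = within 1σ̂, B = 1σ̂–2σ̂, A = 2σ̂–3σ̂, * = beyond 3σ̂; sign = side of CL): 1:-B, 2:-C, 3:-C, 4:-C, 5:+C, 6:+C, 7:+C, 8:+C, 9:+B, 10:+C, 11:+B, 12:+B, 13:-C, 14:-B, 15:+C, 16:+B
Rule 4 (eight consecutive points on the same side of the centre line) is satisfied at point 12.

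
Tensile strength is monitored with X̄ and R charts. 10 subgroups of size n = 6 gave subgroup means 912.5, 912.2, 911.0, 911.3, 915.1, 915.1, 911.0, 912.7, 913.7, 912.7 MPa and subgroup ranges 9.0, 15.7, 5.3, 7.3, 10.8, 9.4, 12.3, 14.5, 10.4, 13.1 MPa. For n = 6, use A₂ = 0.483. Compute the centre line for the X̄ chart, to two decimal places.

X̄̄ = (912.5 + 912.2 + 911.0 + 911.3 + 915.1 + 915.1 + 911.0 + 912.7 + 913.7 + 912.7) / 10 = 9127.3000 / 10 = 912.7300
CL = X̄̄ = 912.7300

912.73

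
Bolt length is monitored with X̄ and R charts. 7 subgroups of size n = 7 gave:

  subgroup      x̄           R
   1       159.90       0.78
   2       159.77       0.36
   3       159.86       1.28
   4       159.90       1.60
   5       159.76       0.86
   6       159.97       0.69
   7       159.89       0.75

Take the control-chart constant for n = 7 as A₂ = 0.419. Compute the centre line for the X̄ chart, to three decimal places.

159.864

X̄̄ = (159.90 + 159.77 + 159.86 + 159.90 + 159.76 + 159.97 + 159.89) / 7 = 1119.0500 / 7 = 159.8643
CL = X̄̄ = 159.8643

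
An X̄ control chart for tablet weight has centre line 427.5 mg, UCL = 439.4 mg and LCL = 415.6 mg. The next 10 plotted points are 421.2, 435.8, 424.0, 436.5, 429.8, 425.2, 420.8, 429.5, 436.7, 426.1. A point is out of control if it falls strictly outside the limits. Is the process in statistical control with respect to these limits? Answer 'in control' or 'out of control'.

in control

All 10 points lie within [415.6, 439.4].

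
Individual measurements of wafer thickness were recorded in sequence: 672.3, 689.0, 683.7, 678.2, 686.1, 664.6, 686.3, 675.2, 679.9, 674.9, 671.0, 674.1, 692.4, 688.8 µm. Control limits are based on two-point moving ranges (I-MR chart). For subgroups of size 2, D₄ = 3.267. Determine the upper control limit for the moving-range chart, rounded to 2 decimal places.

Moving ranges: 16.7, 5.3, 5.5, 7.9, 21.5, 21.7, 11.1, 4.7, 5.0, 3.9, 3.1, 18.3, 3.6; M̄R̄ = 128.3000 / 13 = 9.8692
UCL_MR = D₄·M̄R̄ = 3.267 × 9.8692 = 32.2428

32.24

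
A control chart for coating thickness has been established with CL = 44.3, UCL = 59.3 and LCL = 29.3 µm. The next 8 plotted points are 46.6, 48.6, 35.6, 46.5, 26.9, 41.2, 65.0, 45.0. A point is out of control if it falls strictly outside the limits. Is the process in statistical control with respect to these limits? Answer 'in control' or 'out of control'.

Compare each point to [29.3, 59.3]: sample 5 = 26.9 < LCL; sample 7 = 65.0 > UCL.

out of control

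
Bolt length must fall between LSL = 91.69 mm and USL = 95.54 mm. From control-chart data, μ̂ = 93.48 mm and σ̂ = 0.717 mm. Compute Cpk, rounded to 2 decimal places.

0.83

Cpu = (USL − μ̂) / (3σ̂) = (95.54 − 93.48) / (3 × 0.717) = 0.9577; Cpl = (μ̂ − LSL) / (3σ̂) = (93.48 − 91.69) / (3 × 0.717) = 0.8322; Cpk = min(Cpu, Cpl) = 0.8322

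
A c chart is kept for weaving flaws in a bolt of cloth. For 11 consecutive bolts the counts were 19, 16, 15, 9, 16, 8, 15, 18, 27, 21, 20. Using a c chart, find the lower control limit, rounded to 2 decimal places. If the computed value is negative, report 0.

4.46

c̄ = (19 + 16 + 15 + 9 + 16 + 8 + 15 + 18 + 27 + 21 + 20) / 11 = 184 / 11 = 16.7273
LCL = c̄ − 3√c̄ = 16.7273 − 3 × 4.0899 = 4.4576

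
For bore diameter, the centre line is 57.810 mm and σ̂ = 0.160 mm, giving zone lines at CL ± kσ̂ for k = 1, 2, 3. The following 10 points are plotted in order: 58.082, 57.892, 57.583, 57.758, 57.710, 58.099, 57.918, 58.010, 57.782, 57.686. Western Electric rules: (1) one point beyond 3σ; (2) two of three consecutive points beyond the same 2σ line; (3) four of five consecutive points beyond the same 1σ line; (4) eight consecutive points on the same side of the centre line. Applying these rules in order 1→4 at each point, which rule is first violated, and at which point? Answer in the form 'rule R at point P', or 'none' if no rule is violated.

Zone of each point (C = within 1σ̂, B = 1σ̂–2σ̂, A = 2σ̂–3σ̂, * = beyond 3σ̂; sign = side of CL): 1:+B, 2:+C, 3:-B, 4:-C, 5:-C, 6:+B, 7:+C, 8:+B, 9:-C, 10:-C
No rule fires across all 10 points.

none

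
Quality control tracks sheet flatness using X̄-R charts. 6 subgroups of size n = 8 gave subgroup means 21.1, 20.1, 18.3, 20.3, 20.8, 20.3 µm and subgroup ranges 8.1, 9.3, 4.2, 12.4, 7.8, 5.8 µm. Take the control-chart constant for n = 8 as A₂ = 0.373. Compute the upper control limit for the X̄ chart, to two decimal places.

X̄̄ = (21.1 + 20.1 + 18.3 + 20.3 + 20.8 + 20.3) / 6 = 120.9000 / 6 = 20.1500
R̄ = (8.1 + 9.3 + 4.2 + 12.4 + 7.8 + 5.8) / 6 = 47.6000 / 6 = 7.9333
UCL = X̄̄ + A₂·R̄ = 20.1500 + 0.373 × 7.9333 = 23.1091

23.11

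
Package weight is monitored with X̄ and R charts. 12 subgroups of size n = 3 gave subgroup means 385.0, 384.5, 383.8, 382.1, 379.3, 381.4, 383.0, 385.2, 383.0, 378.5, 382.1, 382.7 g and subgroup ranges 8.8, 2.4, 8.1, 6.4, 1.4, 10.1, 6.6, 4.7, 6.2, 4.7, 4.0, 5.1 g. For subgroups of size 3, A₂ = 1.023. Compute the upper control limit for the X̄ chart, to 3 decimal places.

388.390

X̄̄ = (385.0 + 384.5 + 383.8 + 382.1 + 379.3 + 381.4 + 383.0 + 385.2 + 383.0 + 378.5 + 382.1 + 382.7) / 12 = 4590.6000 / 12 = 382.5500
R̄ = (8.8 + 2.4 + 8.1 + 6.4 + 1.4 + 10.1 + 6.6 + 4.7 + 6.2 + 4.7 + 4.0 + 5.1) / 12 = 68.5000 / 12 = 5.7083
UCL = X̄̄ + A₂·R̄ = 382.5500 + 1.023 × 5.7083 = 388.3896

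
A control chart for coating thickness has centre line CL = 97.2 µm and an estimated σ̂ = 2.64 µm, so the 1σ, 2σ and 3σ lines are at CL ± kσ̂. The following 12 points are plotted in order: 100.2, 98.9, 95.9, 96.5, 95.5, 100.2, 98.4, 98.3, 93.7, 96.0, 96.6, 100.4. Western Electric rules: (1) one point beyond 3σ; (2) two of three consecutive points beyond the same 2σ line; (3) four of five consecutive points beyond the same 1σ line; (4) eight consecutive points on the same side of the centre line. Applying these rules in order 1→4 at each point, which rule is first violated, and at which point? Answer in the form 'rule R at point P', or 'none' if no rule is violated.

Zone of each point (C = within 1σ̂, B = 1σ̂–2σ̂, A = 2σ̂–3σ̂, * = beyond 3σ̂; sign = side of CL): 1:+B, 2:+C, 3:-C, 4:-C, 5:-C, 6:+B, 7:+C, 8:+C, 9:-B, 10:-C, 11:-C, 12:+B
No rule fires across all 12 points.

none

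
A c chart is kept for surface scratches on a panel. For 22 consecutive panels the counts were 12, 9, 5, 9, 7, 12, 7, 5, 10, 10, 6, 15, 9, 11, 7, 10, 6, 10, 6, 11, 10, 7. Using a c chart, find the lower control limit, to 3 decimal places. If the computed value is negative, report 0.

c̄ = (12 + 9 + 5 + 9 + 7 + 12 + 7 + 5 + 10 + 10 + 6 + 15 + 9 + 11 + 7 + 10 + 6 + 10 + 6 + 11 + 10 + 7) / 22 = 194 / 22 = 8.8182
LCL = c̄ − 3√c̄ = 8.8182 − 3 × 2.9695 = -0.0904 → 0 (cannot be negative)

0.000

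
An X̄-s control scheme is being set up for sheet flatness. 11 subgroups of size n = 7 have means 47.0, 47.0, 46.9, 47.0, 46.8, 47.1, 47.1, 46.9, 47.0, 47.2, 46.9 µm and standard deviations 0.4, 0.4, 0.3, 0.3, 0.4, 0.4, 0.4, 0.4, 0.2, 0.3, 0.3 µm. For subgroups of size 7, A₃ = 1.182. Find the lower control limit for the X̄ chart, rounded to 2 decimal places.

X̄̄ = (47.0 + 47.0 + 46.9 + 47.0 + 46.8 + 47.1 + 47.1 + 46.9 + 47.0 + 47.2 + 46.9) / 11 = 46.9909
s̄ = (0.4 + 0.4 + 0.3 + 0.3 + 0.4 + 0.4 + 0.4 + 0.4 + 0.2 + 0.3 + 0.3) / 11 = 0.3455
LCL = X̄̄ − A₃·s̄ = 46.9909 − 1.182 × 0.3455 = 46.5826

46.58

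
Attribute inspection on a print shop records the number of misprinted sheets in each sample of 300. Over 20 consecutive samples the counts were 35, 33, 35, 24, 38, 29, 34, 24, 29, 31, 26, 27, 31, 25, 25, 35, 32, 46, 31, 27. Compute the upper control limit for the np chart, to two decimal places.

46.63

p̄ = Σdᵢ / (k·n) = 617 / (20 × 300) = 0.10283
UCL = np̄ + 3·√(np̄(1−p̄)) = 30.8500 + 3 × √(30.8500×0.89717) = 30.8500 + 3 × 5.2609 = 46.6328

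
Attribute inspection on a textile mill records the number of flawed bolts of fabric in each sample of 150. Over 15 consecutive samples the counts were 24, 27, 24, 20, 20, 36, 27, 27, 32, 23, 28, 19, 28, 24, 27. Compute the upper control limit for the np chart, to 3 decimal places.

p̄ = Σdᵢ / (k·n) = 386 / (15 × 150) = 0.17156
UCL = np̄ + 3·√(np̄(1−p̄)) = 25.7333 + 3 × √(25.7333×0.82844) = 25.7333 + 3 × 4.6172 = 39.5850

39.585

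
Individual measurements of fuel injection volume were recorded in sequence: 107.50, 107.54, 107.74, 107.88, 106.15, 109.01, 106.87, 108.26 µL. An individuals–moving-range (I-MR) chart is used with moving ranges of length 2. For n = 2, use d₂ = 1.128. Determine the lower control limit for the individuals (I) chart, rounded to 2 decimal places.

104.39

X̄ = (107.50 + 107.54 + 107.74 + 107.88 + 106.15 + 109.01 + 106.87 + 108.26) / 8 = 107.6188
Moving ranges: 0.04, 0.20, 0.14, 1.73, 2.86, 2.14, 1.39; M̄R̄ = 8.5000 / 7 = 1.2143
LCL = X̄ − 3·M̄R̄/d₂ = 107.6188 − 3 × 1.2143 / 1.128 = 104.3893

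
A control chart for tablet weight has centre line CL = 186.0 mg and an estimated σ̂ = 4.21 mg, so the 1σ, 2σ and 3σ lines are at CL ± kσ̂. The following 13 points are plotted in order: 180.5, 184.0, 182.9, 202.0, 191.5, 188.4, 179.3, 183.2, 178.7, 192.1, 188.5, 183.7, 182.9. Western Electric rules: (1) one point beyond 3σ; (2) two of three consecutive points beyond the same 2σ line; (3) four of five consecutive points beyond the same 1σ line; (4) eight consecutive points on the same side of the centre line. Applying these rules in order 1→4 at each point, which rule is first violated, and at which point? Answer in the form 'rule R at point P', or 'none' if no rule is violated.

rule 1 at point 4

Zone of each point (C = within 1σ̂, B = 1σ̂–2σ̂, A = 2σ̂–3σ̂, * = beyond 3σ̂; sign = side of CL): 1:-B, 2:-C, 3:-C, 4:+*, 5:+B, 6:+C, 7:-B, 8:-C, 9:-B, 10:+B, 11:+C, 12:-C, 13:-C
Rule 1 (one point beyond the 3σ limits) is satisfied at point 4.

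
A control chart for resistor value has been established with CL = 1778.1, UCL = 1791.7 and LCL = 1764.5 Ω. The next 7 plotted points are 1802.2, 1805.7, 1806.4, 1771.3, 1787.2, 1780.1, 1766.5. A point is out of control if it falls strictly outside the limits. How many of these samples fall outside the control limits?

3

Compare each point to [1764.5, 1791.7]: sample 1 = 1802.2 > UCL; sample 2 = 1805.7 > UCL; sample 3 = 1806.4 > UCL.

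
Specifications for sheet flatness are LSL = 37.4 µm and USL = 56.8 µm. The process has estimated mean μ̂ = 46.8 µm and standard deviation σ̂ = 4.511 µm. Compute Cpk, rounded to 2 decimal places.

0.69

Cpu = (USL − μ̂) / (3σ̂) = (56.8 − 46.8) / (3 × 4.511) = 0.7389; Cpl = (μ̂ − LSL) / (3σ̂) = (46.8 − 37.4) / (3 × 4.511) = 0.6946; Cpk = min(Cpu, Cpl) = 0.6946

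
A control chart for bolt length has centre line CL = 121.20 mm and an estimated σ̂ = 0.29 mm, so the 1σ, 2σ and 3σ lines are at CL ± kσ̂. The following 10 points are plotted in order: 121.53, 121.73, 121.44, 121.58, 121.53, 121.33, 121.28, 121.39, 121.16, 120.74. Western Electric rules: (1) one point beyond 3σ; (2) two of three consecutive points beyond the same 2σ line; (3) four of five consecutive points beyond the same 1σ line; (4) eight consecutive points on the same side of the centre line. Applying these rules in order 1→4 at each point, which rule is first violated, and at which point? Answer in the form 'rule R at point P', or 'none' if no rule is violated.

Zone of each point (C = within 1σ̂, B = 1σ̂–2σ̂, A = 2σ̂–3σ̂, * = beyond 3σ̂; sign = side of CL): 1:+B, 2:+B, 3:+C, 4:+B, 5:+B, 6:+C, 7:+C, 8:+C, 9:-C, 10:-B
Rule 3 (four of five consecutive points beyond the same 1σ limit) is satisfied at point 5.

rule 3 at point 5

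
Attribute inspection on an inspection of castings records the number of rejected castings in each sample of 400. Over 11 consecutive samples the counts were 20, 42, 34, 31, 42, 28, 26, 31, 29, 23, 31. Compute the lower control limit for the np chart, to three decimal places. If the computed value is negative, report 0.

p̄ = Σdᵢ / (k·n) = 337 / (11 × 400) = 0.07659
LCL = np̄ − 3·√(np̄(1−p̄)) = 30.6364 − 3 × 5.3188 = 14.6799

14.680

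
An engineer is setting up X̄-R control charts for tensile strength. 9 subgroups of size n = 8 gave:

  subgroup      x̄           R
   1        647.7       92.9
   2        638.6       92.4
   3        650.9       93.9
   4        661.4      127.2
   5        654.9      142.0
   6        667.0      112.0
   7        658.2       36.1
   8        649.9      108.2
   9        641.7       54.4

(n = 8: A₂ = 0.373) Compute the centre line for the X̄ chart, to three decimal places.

X̄̄ = (647.7 + 638.6 + 650.9 + 661.4 + 654.9 + 667.0 + 658.2 + 649.9 + 641.7) / 9 = 5870.3000 / 9 = 652.2556
CL = X̄̄ = 652.2556

652.256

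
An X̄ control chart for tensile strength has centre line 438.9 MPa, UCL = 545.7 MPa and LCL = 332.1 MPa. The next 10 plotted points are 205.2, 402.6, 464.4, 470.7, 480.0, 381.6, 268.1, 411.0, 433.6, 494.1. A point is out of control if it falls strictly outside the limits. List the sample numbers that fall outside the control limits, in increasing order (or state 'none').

Compare each point to [332.1, 545.7]: sample 1 = 205.2 < LCL; sample 7 = 268.1 < LCL.

1, 7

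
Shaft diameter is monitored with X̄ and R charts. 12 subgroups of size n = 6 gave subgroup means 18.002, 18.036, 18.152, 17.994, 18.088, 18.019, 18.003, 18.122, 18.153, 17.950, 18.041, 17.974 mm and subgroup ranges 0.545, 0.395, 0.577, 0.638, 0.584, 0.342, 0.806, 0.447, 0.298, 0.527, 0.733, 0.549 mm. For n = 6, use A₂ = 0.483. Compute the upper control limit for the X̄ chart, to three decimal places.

X̄̄ = (18.002 + 18.036 + 18.152 + 17.994 + 18.088 + 18.019 + 18.003 + 18.122 + 18.153 + 17.950 + 18.041 + 17.974) / 12 = 216.5340 / 12 = 18.0445
R̄ = (0.545 + 0.395 + 0.577 + 0.638 + 0.584 + 0.342 + 0.806 + 0.447 + 0.298 + 0.527 + 0.733 + 0.549) / 12 = 6.4410 / 12 = 0.5367
UCL = X̄̄ + A₂·R̄ = 18.0445 + 0.483 × 0.5367 = 18.3038

18.304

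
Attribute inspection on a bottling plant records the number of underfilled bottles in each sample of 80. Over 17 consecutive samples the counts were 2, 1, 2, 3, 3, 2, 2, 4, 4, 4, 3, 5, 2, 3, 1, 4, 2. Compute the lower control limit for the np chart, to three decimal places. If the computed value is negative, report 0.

0.000

p̄ = Σdᵢ / (k·n) = 47 / (17 × 80) = 0.03456
LCL = np̄ − 3·√(np̄(1−p̄)) = 2.7647 − 3 × 1.6338 = -2.1366 → 0 (negative, so LCL = 0)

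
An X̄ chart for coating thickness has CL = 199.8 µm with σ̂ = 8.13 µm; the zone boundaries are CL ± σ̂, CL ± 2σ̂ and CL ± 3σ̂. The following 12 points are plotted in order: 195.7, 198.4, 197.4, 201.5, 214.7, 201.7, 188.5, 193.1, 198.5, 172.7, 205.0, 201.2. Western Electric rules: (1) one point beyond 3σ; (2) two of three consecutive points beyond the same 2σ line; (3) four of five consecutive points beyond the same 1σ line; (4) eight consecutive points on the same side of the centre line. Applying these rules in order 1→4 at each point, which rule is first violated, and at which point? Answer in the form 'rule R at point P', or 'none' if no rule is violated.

rule 1 at point 10

Zone of each point (C = within 1σ̂, B = 1σ̂–2σ̂, A = 2σ̂–3σ̂, * = beyond 3σ̂; sign = side of CL): 1:-C, 2:-C, 3:-C, 4:+C, 5:+B, 6:+C, 7:-B, 8:-C, 9:-C, 10:-*, 11:+C, 12:+C
Rule 1 (one point beyond the 3σ limits) is satisfied at point 10.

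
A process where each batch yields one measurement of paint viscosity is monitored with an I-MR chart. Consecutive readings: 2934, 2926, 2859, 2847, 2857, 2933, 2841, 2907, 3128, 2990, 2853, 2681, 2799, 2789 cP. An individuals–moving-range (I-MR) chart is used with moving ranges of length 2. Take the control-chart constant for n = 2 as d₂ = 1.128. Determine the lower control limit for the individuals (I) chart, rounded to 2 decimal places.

X̄ = (2934 + 2926 + 2859 + 2847 + 2857 + 2933 + 2841 + 2907 + 3128 + 2990 + 2853 + 2681 + 2799 + 2789) / 14 = 2881.7143
Moving ranges: 8, 67, 12, 10, 76, 92, 66, 221, 138, 137, 172, 118, 10; M̄R̄ = 1127.0000 / 13 = 86.6923
LCL = X̄ − 3·M̄R̄/d₂ = 2881.7143 − 3 × 86.6923 / 1.128 = 2651.1496

2651.15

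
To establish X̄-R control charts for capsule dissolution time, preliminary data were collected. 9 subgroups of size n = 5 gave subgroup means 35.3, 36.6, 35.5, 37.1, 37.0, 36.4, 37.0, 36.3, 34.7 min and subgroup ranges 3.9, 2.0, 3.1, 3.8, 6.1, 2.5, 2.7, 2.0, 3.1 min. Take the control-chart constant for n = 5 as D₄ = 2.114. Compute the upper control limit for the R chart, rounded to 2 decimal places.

6.86

R̄ = (3.9 + 2.0 + 3.1 + 3.8 + 6.1 + 2.5 + 2.7 + 2.0 + 3.1) / 9 = 29.2000 / 9 = 3.2444
UCL_R = D₄·R̄ = 2.114 × 3.2444 = 6.8588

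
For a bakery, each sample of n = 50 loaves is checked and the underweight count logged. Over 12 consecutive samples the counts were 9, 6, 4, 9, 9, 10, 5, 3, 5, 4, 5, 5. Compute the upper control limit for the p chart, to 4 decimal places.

0.2628

p̄ = Σdᵢ / (k·n) = 74 / (12 × 50) = 0.12333
UCL = p̄ + 3·√(p̄(1−p̄)/n) = 0.12333 + 3 × √(0.12333×0.87667/50) = 0.12333 + 3 × 0.04650 = 0.26284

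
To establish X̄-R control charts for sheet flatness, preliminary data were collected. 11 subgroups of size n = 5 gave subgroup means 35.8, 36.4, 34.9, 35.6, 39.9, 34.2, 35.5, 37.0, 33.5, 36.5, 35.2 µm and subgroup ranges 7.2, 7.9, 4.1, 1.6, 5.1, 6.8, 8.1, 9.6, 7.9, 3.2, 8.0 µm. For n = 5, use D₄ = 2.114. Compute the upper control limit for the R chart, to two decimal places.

13.36

R̄ = (7.2 + 7.9 + 4.1 + 1.6 + 5.1 + 6.8 + 8.1 + 9.6 + 7.9 + 3.2 + 8.0) / 11 = 69.5000 / 11 = 6.3182
UCL_R = D₄·R̄ = 2.114 × 6.3182 = 13.3566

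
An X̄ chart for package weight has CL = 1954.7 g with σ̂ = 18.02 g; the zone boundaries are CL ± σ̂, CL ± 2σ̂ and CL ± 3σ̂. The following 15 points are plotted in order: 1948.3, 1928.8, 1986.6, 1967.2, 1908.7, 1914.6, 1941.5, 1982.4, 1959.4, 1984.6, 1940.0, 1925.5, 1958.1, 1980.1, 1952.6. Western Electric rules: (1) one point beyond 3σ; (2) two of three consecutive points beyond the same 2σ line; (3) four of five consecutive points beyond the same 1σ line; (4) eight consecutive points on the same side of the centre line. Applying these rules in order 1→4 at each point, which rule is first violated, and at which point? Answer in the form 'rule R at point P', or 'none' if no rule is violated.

Zone of each point (C = within 1σ̂, B = 1σ̂–2σ̂, A = 2σ̂–3σ̂, * = beyond 3σ̂; sign = side of CL): 1:-C, 2:-B, 3:+B, 4:+C, 5:-A, 6:-A, 7:-C, 8:+B, 9:+C, 10:+B, 11:-C, 12:-B, 13:+C, 14:+B, 15:-C
Rule 2 (two of three consecutive points beyond the same 2σ limit) is satisfied at point 6.

rule 2 at point 6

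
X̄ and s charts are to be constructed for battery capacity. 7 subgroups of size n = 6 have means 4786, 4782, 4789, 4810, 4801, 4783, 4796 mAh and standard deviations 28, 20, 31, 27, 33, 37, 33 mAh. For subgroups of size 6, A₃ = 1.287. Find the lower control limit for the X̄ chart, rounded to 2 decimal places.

4754.00

X̄̄ = (4786 + 4782 + 4789 + 4810 + 4801 + 4783 + 4796) / 7 = 4792.4286
s̄ = (28 + 20 + 31 + 27 + 33 + 37 + 33) / 7 = 29.8571
LCL = X̄̄ − A₃·s̄ = 4792.4286 − 1.287 × 29.8571 = 4754.0024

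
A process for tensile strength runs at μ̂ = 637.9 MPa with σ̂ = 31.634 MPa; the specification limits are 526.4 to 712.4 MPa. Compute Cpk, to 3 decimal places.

0.785

Cpu = (USL − μ̂) / (3σ̂) = (712.4 − 637.9) / (3 × 31.634) = 0.7850; Cpl = (μ̂ − LSL) / (3σ̂) = (637.9 − 526.4) / (3 × 31.634) = 1.1749; Cpk = min(Cpu, Cpl) = 0.7850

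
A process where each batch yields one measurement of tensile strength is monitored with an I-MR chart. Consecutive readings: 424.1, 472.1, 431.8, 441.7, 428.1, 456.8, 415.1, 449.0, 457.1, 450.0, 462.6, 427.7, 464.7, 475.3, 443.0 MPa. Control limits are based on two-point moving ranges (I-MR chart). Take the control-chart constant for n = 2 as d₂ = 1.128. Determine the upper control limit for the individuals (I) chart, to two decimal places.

X̄ = (424.1 + 472.1 + 431.8 + 441.7 + 428.1 + 456.8 + 415.1 + 449.0 + 457.1 + 450.0 + 462.6 + 427.7 + 464.7 + 475.3 + 443.0) / 15 = 446.6067
Moving ranges: 48.0, 40.3, 9.9, 13.6, 28.7, 41.7, 33.9, 8.1, 7.1, 12.6, 34.9, 37.0, 10.6, 32.3; M̄R̄ = 358.7000 / 14 = 25.6214
UCL = X̄ + 3·M̄R̄/d₂ = 446.6067 + 3 × 25.6214 / 1.128 = 514.7488

514.75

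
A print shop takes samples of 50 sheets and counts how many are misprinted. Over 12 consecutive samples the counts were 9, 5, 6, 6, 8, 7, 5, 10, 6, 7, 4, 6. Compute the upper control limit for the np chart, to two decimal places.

p̄ = Σdᵢ / (k·n) = 79 / (12 × 50) = 0.13167
UCL = np̄ + 3·√(np̄(1−p̄)) = 6.5833 + 3 × √(6.5833×0.86833) = 6.5833 + 3 × 2.3909 = 13.7561

13.76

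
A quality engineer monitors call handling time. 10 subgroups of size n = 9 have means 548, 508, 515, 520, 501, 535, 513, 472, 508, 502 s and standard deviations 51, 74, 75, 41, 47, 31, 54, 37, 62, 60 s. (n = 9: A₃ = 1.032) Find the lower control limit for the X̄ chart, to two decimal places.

X̄̄ = (548 + 508 + 515 + 520 + 501 + 535 + 513 + 472 + 508 + 502) / 10 = 512.2000
s̄ = (51 + 74 + 75 + 41 + 47 + 31 + 54 + 37 + 62 + 60) / 10 = 53.2000
LCL = X̄̄ − A₃·s̄ = 512.2000 − 1.032 × 53.2000 = 457.2976

457.30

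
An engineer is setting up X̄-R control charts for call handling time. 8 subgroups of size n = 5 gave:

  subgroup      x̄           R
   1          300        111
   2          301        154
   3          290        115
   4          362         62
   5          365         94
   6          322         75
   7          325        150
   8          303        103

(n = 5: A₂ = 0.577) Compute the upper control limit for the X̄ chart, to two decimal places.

X̄̄ = (300 + 301 + 290 + 362 + 365 + 322 + 325 + 303) / 8 = 2568.0000 / 8 = 321.0000
R̄ = (111 + 154 + 115 + 62 + 94 + 75 + 150 + 103) / 8 = 864.0000 / 8 = 108.0000
UCL = X̄̄ + A₂·R̄ = 321.0000 + 0.577 × 108.0000 = 383.3160

383.32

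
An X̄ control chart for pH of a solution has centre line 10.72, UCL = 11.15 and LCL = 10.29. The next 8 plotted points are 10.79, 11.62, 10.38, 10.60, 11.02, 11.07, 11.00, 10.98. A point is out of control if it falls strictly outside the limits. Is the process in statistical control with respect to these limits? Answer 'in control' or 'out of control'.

out of control

Compare each point to [10.29, 11.15]: sample 2 = 11.62 > UCL.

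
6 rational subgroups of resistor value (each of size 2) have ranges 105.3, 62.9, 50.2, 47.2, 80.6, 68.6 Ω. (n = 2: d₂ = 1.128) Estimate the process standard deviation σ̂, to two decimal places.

61.29

R̄ = (105.3 + 62.9 + 50.2 + 47.2 + 80.6 + 68.6) / 6 = 69.1333
σ̂ = R̄ / d₂ = 69.1333 / 1.128 = 61.2884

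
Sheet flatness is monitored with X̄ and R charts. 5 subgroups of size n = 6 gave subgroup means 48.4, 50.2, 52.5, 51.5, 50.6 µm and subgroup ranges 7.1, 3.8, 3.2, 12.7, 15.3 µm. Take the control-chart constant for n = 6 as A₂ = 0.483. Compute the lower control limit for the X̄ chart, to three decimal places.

46.573

X̄̄ = (48.4 + 50.2 + 52.5 + 51.5 + 50.6) / 5 = 253.2000 / 5 = 50.6400
R̄ = (7.1 + 3.8 + 3.2 + 12.7 + 15.3) / 5 = 42.1000 / 5 = 8.4200
LCL = X̄̄ − A₂·R̄ = 50.6400 − 0.483 × 8.4200 = 46.5731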